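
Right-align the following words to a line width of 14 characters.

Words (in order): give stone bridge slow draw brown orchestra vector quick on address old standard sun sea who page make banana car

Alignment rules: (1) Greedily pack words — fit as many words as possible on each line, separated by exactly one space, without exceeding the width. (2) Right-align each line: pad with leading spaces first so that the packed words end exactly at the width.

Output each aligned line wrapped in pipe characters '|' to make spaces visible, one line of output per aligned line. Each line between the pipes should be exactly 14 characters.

Answer: |    give stone|
|   bridge slow|
|    draw brown|
|     orchestra|
|  vector quick|
|on address old|
|  standard sun|
|  sea who page|
|   make banana|
|           car|

Derivation:
Line 1: ['give', 'stone'] (min_width=10, slack=4)
Line 2: ['bridge', 'slow'] (min_width=11, slack=3)
Line 3: ['draw', 'brown'] (min_width=10, slack=4)
Line 4: ['orchestra'] (min_width=9, slack=5)
Line 5: ['vector', 'quick'] (min_width=12, slack=2)
Line 6: ['on', 'address', 'old'] (min_width=14, slack=0)
Line 7: ['standard', 'sun'] (min_width=12, slack=2)
Line 8: ['sea', 'who', 'page'] (min_width=12, slack=2)
Line 9: ['make', 'banana'] (min_width=11, slack=3)
Line 10: ['car'] (min_width=3, slack=11)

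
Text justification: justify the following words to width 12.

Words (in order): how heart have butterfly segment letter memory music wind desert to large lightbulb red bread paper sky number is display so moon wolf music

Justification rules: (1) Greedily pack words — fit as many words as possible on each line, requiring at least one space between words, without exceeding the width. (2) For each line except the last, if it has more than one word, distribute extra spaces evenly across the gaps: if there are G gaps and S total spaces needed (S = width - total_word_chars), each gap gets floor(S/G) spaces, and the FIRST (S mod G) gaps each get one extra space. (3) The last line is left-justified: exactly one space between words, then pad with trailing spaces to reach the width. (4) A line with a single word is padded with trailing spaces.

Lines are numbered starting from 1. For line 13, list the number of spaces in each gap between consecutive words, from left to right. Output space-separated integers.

Line 1: ['how', 'heart'] (min_width=9, slack=3)
Line 2: ['have'] (min_width=4, slack=8)
Line 3: ['butterfly'] (min_width=9, slack=3)
Line 4: ['segment'] (min_width=7, slack=5)
Line 5: ['letter'] (min_width=6, slack=6)
Line 6: ['memory', 'music'] (min_width=12, slack=0)
Line 7: ['wind', 'desert'] (min_width=11, slack=1)
Line 8: ['to', 'large'] (min_width=8, slack=4)
Line 9: ['lightbulb'] (min_width=9, slack=3)
Line 10: ['red', 'bread'] (min_width=9, slack=3)
Line 11: ['paper', 'sky'] (min_width=9, slack=3)
Line 12: ['number', 'is'] (min_width=9, slack=3)
Line 13: ['display', 'so'] (min_width=10, slack=2)
Line 14: ['moon', 'wolf'] (min_width=9, slack=3)
Line 15: ['music'] (min_width=5, slack=7)

Answer: 3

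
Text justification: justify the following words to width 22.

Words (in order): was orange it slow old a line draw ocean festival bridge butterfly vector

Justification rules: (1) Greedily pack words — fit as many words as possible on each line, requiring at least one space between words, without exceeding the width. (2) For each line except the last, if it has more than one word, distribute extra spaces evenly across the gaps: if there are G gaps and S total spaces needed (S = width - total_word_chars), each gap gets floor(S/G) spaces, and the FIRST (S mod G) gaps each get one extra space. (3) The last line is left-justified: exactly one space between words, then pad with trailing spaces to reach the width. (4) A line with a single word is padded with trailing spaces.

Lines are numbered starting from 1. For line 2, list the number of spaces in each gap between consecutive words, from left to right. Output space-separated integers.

Line 1: ['was', 'orange', 'it', 'slow', 'old'] (min_width=22, slack=0)
Line 2: ['a', 'line', 'draw', 'ocean'] (min_width=17, slack=5)
Line 3: ['festival', 'bridge'] (min_width=15, slack=7)
Line 4: ['butterfly', 'vector'] (min_width=16, slack=6)

Answer: 3 3 2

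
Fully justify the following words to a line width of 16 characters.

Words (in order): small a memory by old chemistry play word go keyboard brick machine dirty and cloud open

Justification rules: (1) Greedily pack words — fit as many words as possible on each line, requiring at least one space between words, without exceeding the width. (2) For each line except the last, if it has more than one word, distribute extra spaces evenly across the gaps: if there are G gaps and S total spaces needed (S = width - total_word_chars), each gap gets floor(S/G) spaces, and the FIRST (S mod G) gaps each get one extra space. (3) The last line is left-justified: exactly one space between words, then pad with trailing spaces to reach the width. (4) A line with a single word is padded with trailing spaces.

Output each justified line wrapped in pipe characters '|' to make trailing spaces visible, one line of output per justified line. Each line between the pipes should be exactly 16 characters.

Line 1: ['small', 'a', 'memory'] (min_width=14, slack=2)
Line 2: ['by', 'old', 'chemistry'] (min_width=16, slack=0)
Line 3: ['play', 'word', 'go'] (min_width=12, slack=4)
Line 4: ['keyboard', 'brick'] (min_width=14, slack=2)
Line 5: ['machine', 'dirty'] (min_width=13, slack=3)
Line 6: ['and', 'cloud', 'open'] (min_width=14, slack=2)

Answer: |small  a  memory|
|by old chemistry|
|play   word   go|
|keyboard   brick|
|machine    dirty|
|and cloud open  |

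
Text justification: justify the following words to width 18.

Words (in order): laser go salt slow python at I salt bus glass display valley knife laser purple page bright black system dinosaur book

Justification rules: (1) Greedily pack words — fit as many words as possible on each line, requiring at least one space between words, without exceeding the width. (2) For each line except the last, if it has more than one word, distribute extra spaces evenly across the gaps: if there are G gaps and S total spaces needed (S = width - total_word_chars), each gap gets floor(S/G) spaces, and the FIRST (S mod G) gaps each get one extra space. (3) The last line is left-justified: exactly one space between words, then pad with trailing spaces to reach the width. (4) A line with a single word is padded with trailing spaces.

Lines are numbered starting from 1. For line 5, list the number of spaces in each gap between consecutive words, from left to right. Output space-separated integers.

Answer: 1 1

Derivation:
Line 1: ['laser', 'go', 'salt', 'slow'] (min_width=18, slack=0)
Line 2: ['python', 'at', 'I', 'salt'] (min_width=16, slack=2)
Line 3: ['bus', 'glass', 'display'] (min_width=17, slack=1)
Line 4: ['valley', 'knife', 'laser'] (min_width=18, slack=0)
Line 5: ['purple', 'page', 'bright'] (min_width=18, slack=0)
Line 6: ['black', 'system'] (min_width=12, slack=6)
Line 7: ['dinosaur', 'book'] (min_width=13, slack=5)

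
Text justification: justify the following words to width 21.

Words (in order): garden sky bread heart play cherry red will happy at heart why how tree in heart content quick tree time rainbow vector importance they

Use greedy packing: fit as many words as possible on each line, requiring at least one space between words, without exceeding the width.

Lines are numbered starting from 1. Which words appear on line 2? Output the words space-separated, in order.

Answer: heart play cherry red

Derivation:
Line 1: ['garden', 'sky', 'bread'] (min_width=16, slack=5)
Line 2: ['heart', 'play', 'cherry', 'red'] (min_width=21, slack=0)
Line 3: ['will', 'happy', 'at', 'heart'] (min_width=19, slack=2)
Line 4: ['why', 'how', 'tree', 'in', 'heart'] (min_width=21, slack=0)
Line 5: ['content', 'quick', 'tree'] (min_width=18, slack=3)
Line 6: ['time', 'rainbow', 'vector'] (min_width=19, slack=2)
Line 7: ['importance', 'they'] (min_width=15, slack=6)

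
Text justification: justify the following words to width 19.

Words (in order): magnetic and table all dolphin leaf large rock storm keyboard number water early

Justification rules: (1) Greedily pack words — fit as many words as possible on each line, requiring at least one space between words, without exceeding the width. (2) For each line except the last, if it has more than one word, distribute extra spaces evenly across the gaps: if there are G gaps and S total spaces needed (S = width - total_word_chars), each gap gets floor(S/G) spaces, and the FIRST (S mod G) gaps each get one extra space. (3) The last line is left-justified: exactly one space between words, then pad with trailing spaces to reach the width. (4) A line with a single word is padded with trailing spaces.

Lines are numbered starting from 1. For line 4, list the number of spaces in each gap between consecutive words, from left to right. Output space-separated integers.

Line 1: ['magnetic', 'and', 'table'] (min_width=18, slack=1)
Line 2: ['all', 'dolphin', 'leaf'] (min_width=16, slack=3)
Line 3: ['large', 'rock', 'storm'] (min_width=16, slack=3)
Line 4: ['keyboard', 'number'] (min_width=15, slack=4)
Line 5: ['water', 'early'] (min_width=11, slack=8)

Answer: 5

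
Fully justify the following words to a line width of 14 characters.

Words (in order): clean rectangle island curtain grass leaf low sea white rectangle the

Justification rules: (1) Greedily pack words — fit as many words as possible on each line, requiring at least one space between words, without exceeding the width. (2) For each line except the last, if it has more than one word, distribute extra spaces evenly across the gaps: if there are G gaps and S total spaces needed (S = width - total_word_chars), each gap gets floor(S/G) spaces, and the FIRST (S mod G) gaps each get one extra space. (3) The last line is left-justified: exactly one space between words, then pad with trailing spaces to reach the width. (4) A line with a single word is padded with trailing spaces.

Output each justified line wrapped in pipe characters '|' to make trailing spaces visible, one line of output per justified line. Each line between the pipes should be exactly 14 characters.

Answer: |clean         |
|rectangle     |
|island curtain|
|grass leaf low|
|sea      white|
|rectangle the |

Derivation:
Line 1: ['clean'] (min_width=5, slack=9)
Line 2: ['rectangle'] (min_width=9, slack=5)
Line 3: ['island', 'curtain'] (min_width=14, slack=0)
Line 4: ['grass', 'leaf', 'low'] (min_width=14, slack=0)
Line 5: ['sea', 'white'] (min_width=9, slack=5)
Line 6: ['rectangle', 'the'] (min_width=13, slack=1)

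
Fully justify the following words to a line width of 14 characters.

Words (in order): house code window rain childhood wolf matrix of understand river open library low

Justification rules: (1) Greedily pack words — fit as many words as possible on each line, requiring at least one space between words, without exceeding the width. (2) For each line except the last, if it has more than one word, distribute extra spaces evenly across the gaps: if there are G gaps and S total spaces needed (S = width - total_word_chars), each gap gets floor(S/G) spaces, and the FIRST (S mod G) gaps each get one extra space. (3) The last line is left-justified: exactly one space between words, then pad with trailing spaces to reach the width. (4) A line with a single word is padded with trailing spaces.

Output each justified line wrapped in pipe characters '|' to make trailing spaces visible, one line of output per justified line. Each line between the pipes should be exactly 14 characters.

Line 1: ['house', 'code'] (min_width=10, slack=4)
Line 2: ['window', 'rain'] (min_width=11, slack=3)
Line 3: ['childhood', 'wolf'] (min_width=14, slack=0)
Line 4: ['matrix', 'of'] (min_width=9, slack=5)
Line 5: ['understand'] (min_width=10, slack=4)
Line 6: ['river', 'open'] (min_width=10, slack=4)
Line 7: ['library', 'low'] (min_width=11, slack=3)

Answer: |house     code|
|window    rain|
|childhood wolf|
|matrix      of|
|understand    |
|river     open|
|library low   |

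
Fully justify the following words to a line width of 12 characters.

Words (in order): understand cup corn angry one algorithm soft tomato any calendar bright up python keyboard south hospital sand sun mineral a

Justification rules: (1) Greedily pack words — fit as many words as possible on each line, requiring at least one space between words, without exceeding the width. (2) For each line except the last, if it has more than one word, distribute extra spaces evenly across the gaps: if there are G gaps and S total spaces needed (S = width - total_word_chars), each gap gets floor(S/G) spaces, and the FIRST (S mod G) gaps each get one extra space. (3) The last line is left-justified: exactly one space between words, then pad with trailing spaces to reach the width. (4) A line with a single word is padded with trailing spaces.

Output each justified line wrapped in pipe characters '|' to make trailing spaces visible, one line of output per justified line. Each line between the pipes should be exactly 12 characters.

Answer: |understand  |
|cup     corn|
|angry    one|
|algorithm   |
|soft  tomato|
|any calendar|
|bright    up|
|python      |
|keyboard    |
|south       |
|hospital    |
|sand     sun|
|mineral a   |

Derivation:
Line 1: ['understand'] (min_width=10, slack=2)
Line 2: ['cup', 'corn'] (min_width=8, slack=4)
Line 3: ['angry', 'one'] (min_width=9, slack=3)
Line 4: ['algorithm'] (min_width=9, slack=3)
Line 5: ['soft', 'tomato'] (min_width=11, slack=1)
Line 6: ['any', 'calendar'] (min_width=12, slack=0)
Line 7: ['bright', 'up'] (min_width=9, slack=3)
Line 8: ['python'] (min_width=6, slack=6)
Line 9: ['keyboard'] (min_width=8, slack=4)
Line 10: ['south'] (min_width=5, slack=7)
Line 11: ['hospital'] (min_width=8, slack=4)
Line 12: ['sand', 'sun'] (min_width=8, slack=4)
Line 13: ['mineral', 'a'] (min_width=9, slack=3)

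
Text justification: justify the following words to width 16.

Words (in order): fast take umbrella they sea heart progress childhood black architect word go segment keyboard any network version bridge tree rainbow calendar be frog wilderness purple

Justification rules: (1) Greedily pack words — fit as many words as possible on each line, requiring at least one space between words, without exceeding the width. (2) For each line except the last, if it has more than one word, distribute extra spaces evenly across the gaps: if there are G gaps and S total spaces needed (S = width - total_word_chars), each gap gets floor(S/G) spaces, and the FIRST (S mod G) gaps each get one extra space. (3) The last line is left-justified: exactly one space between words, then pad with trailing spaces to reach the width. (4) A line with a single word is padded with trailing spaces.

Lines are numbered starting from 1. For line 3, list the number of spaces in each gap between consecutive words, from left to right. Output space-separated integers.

Line 1: ['fast', 'take'] (min_width=9, slack=7)
Line 2: ['umbrella', 'they'] (min_width=13, slack=3)
Line 3: ['sea', 'heart'] (min_width=9, slack=7)
Line 4: ['progress'] (min_width=8, slack=8)
Line 5: ['childhood', 'black'] (min_width=15, slack=1)
Line 6: ['architect', 'word'] (min_width=14, slack=2)
Line 7: ['go', 'segment'] (min_width=10, slack=6)
Line 8: ['keyboard', 'any'] (min_width=12, slack=4)
Line 9: ['network', 'version'] (min_width=15, slack=1)
Line 10: ['bridge', 'tree'] (min_width=11, slack=5)
Line 11: ['rainbow', 'calendar'] (min_width=16, slack=0)
Line 12: ['be', 'frog'] (min_width=7, slack=9)
Line 13: ['wilderness'] (min_width=10, slack=6)
Line 14: ['purple'] (min_width=6, slack=10)

Answer: 8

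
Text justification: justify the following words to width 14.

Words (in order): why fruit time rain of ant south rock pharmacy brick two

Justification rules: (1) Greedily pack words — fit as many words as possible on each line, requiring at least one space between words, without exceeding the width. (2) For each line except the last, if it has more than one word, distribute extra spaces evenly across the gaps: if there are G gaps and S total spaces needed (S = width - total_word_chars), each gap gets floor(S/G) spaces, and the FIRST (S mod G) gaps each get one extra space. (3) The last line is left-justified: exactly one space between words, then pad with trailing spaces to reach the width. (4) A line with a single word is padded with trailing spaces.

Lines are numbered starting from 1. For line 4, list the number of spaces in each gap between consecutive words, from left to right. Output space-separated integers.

Line 1: ['why', 'fruit', 'time'] (min_width=14, slack=0)
Line 2: ['rain', 'of', 'ant'] (min_width=11, slack=3)
Line 3: ['south', 'rock'] (min_width=10, slack=4)
Line 4: ['pharmacy', 'brick'] (min_width=14, slack=0)
Line 5: ['two'] (min_width=3, slack=11)

Answer: 1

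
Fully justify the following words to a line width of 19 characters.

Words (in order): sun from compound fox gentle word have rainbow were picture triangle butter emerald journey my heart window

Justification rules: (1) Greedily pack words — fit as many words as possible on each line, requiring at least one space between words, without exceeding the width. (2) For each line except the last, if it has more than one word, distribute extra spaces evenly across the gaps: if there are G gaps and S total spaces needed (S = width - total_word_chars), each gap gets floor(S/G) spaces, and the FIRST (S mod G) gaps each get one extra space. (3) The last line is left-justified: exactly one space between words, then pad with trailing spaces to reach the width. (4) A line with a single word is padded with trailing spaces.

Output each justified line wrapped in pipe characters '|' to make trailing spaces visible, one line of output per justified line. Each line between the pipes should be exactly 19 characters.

Line 1: ['sun', 'from', 'compound'] (min_width=17, slack=2)
Line 2: ['fox', 'gentle', 'word'] (min_width=15, slack=4)
Line 3: ['have', 'rainbow', 'were'] (min_width=17, slack=2)
Line 4: ['picture', 'triangle'] (min_width=16, slack=3)
Line 5: ['butter', 'emerald'] (min_width=14, slack=5)
Line 6: ['journey', 'my', 'heart'] (min_width=16, slack=3)
Line 7: ['window'] (min_width=6, slack=13)

Answer: |sun  from  compound|
|fox   gentle   word|
|have  rainbow  were|
|picture    triangle|
|butter      emerald|
|journey   my  heart|
|window             |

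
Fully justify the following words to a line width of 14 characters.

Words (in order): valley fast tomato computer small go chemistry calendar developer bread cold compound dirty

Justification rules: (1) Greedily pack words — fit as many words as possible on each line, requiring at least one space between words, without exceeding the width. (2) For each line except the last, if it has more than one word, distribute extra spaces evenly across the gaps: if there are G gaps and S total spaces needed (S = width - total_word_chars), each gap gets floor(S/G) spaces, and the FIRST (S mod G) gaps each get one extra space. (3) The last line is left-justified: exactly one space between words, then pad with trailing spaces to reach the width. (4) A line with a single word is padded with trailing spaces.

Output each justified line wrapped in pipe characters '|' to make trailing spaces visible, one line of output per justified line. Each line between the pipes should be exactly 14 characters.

Line 1: ['valley', 'fast'] (min_width=11, slack=3)
Line 2: ['tomato'] (min_width=6, slack=8)
Line 3: ['computer', 'small'] (min_width=14, slack=0)
Line 4: ['go', 'chemistry'] (min_width=12, slack=2)
Line 5: ['calendar'] (min_width=8, slack=6)
Line 6: ['developer'] (min_width=9, slack=5)
Line 7: ['bread', 'cold'] (min_width=10, slack=4)
Line 8: ['compound', 'dirty'] (min_width=14, slack=0)

Answer: |valley    fast|
|tomato        |
|computer small|
|go   chemistry|
|calendar      |
|developer     |
|bread     cold|
|compound dirty|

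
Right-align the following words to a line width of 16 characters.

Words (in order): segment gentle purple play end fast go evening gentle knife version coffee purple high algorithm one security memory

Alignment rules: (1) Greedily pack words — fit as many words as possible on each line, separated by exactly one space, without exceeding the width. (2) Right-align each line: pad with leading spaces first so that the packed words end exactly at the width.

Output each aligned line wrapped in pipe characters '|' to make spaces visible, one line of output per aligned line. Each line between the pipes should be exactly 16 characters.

Answer: |  segment gentle|
| purple play end|
| fast go evening|
|    gentle knife|
|  version coffee|
|     purple high|
|   algorithm one|
| security memory|

Derivation:
Line 1: ['segment', 'gentle'] (min_width=14, slack=2)
Line 2: ['purple', 'play', 'end'] (min_width=15, slack=1)
Line 3: ['fast', 'go', 'evening'] (min_width=15, slack=1)
Line 4: ['gentle', 'knife'] (min_width=12, slack=4)
Line 5: ['version', 'coffee'] (min_width=14, slack=2)
Line 6: ['purple', 'high'] (min_width=11, slack=5)
Line 7: ['algorithm', 'one'] (min_width=13, slack=3)
Line 8: ['security', 'memory'] (min_width=15, slack=1)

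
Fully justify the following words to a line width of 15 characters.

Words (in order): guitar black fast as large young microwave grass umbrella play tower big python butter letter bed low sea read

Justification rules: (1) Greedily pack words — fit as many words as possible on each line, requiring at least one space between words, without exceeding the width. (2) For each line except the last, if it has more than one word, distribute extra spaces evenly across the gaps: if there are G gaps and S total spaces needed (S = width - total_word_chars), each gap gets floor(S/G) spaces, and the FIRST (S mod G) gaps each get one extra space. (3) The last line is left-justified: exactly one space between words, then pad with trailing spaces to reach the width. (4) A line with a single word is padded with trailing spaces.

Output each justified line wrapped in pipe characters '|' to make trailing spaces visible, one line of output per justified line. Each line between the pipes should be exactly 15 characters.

Answer: |guitar    black|
|fast  as  large|
|young microwave|
|grass  umbrella|
|play  tower big|
|python   butter|
|letter  bed low|
|sea read       |

Derivation:
Line 1: ['guitar', 'black'] (min_width=12, slack=3)
Line 2: ['fast', 'as', 'large'] (min_width=13, slack=2)
Line 3: ['young', 'microwave'] (min_width=15, slack=0)
Line 4: ['grass', 'umbrella'] (min_width=14, slack=1)
Line 5: ['play', 'tower', 'big'] (min_width=14, slack=1)
Line 6: ['python', 'butter'] (min_width=13, slack=2)
Line 7: ['letter', 'bed', 'low'] (min_width=14, slack=1)
Line 8: ['sea', 'read'] (min_width=8, slack=7)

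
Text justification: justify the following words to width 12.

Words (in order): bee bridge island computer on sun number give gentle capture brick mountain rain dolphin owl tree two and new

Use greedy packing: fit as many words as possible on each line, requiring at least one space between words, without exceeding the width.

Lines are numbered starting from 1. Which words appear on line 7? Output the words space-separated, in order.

Line 1: ['bee', 'bridge'] (min_width=10, slack=2)
Line 2: ['island'] (min_width=6, slack=6)
Line 3: ['computer', 'on'] (min_width=11, slack=1)
Line 4: ['sun', 'number'] (min_width=10, slack=2)
Line 5: ['give', 'gentle'] (min_width=11, slack=1)
Line 6: ['capture'] (min_width=7, slack=5)
Line 7: ['brick'] (min_width=5, slack=7)
Line 8: ['mountain'] (min_width=8, slack=4)
Line 9: ['rain', 'dolphin'] (min_width=12, slack=0)
Line 10: ['owl', 'tree', 'two'] (min_width=12, slack=0)
Line 11: ['and', 'new'] (min_width=7, slack=5)

Answer: brick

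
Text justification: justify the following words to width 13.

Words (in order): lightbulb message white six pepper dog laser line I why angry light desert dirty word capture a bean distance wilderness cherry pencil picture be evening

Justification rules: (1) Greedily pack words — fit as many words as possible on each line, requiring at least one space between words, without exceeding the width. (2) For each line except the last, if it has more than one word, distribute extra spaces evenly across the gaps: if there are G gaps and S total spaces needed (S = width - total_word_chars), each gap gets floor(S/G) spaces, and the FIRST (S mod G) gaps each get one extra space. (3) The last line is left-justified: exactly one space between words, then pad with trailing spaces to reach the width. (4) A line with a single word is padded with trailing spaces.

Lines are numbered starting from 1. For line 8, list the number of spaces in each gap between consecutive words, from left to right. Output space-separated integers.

Answer: 2

Derivation:
Line 1: ['lightbulb'] (min_width=9, slack=4)
Line 2: ['message', 'white'] (min_width=13, slack=0)
Line 3: ['six', 'pepper'] (min_width=10, slack=3)
Line 4: ['dog', 'laser'] (min_width=9, slack=4)
Line 5: ['line', 'I', 'why'] (min_width=10, slack=3)
Line 6: ['angry', 'light'] (min_width=11, slack=2)
Line 7: ['desert', 'dirty'] (min_width=12, slack=1)
Line 8: ['word', 'capture'] (min_width=12, slack=1)
Line 9: ['a', 'bean'] (min_width=6, slack=7)
Line 10: ['distance'] (min_width=8, slack=5)
Line 11: ['wilderness'] (min_width=10, slack=3)
Line 12: ['cherry', 'pencil'] (min_width=13, slack=0)
Line 13: ['picture', 'be'] (min_width=10, slack=3)
Line 14: ['evening'] (min_width=7, slack=6)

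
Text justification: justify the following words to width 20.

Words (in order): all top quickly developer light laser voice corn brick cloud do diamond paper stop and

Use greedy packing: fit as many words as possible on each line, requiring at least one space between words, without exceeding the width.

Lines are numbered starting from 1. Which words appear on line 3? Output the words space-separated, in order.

Line 1: ['all', 'top', 'quickly'] (min_width=15, slack=5)
Line 2: ['developer', 'light'] (min_width=15, slack=5)
Line 3: ['laser', 'voice', 'corn'] (min_width=16, slack=4)
Line 4: ['brick', 'cloud', 'do'] (min_width=14, slack=6)
Line 5: ['diamond', 'paper', 'stop'] (min_width=18, slack=2)
Line 6: ['and'] (min_width=3, slack=17)

Answer: laser voice corn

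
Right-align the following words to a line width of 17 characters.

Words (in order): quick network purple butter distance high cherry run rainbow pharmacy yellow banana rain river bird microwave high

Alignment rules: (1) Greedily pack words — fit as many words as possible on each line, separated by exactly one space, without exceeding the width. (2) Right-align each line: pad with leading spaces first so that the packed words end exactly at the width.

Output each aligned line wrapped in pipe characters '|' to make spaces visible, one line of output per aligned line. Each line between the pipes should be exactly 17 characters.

Answer: |    quick network|
|    purple butter|
|    distance high|
|       cherry run|
| rainbow pharmacy|
|    yellow banana|
|  rain river bird|
|   microwave high|

Derivation:
Line 1: ['quick', 'network'] (min_width=13, slack=4)
Line 2: ['purple', 'butter'] (min_width=13, slack=4)
Line 3: ['distance', 'high'] (min_width=13, slack=4)
Line 4: ['cherry', 'run'] (min_width=10, slack=7)
Line 5: ['rainbow', 'pharmacy'] (min_width=16, slack=1)
Line 6: ['yellow', 'banana'] (min_width=13, slack=4)
Line 7: ['rain', 'river', 'bird'] (min_width=15, slack=2)
Line 8: ['microwave', 'high'] (min_width=14, slack=3)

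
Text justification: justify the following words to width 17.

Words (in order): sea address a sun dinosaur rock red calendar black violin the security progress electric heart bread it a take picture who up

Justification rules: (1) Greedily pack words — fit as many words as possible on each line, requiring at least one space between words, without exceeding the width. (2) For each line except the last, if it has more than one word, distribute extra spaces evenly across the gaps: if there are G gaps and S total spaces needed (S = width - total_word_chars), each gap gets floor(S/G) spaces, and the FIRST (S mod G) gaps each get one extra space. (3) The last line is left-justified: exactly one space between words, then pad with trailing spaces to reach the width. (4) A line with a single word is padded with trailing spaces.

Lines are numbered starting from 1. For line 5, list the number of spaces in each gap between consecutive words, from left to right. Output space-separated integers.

Line 1: ['sea', 'address', 'a', 'sun'] (min_width=17, slack=0)
Line 2: ['dinosaur', 'rock', 'red'] (min_width=17, slack=0)
Line 3: ['calendar', 'black'] (min_width=14, slack=3)
Line 4: ['violin', 'the'] (min_width=10, slack=7)
Line 5: ['security', 'progress'] (min_width=17, slack=0)
Line 6: ['electric', 'heart'] (min_width=14, slack=3)
Line 7: ['bread', 'it', 'a', 'take'] (min_width=15, slack=2)
Line 8: ['picture', 'who', 'up'] (min_width=14, slack=3)

Answer: 1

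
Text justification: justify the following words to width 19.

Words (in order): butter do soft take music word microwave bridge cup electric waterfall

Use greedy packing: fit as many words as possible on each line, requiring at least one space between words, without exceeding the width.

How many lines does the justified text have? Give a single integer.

Answer: 5

Derivation:
Line 1: ['butter', 'do', 'soft', 'take'] (min_width=19, slack=0)
Line 2: ['music', 'word'] (min_width=10, slack=9)
Line 3: ['microwave', 'bridge'] (min_width=16, slack=3)
Line 4: ['cup', 'electric'] (min_width=12, slack=7)
Line 5: ['waterfall'] (min_width=9, slack=10)
Total lines: 5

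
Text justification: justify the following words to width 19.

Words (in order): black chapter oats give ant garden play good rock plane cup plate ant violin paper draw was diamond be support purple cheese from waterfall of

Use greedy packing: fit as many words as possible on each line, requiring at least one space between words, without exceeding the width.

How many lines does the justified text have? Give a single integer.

Line 1: ['black', 'chapter', 'oats'] (min_width=18, slack=1)
Line 2: ['give', 'ant', 'garden'] (min_width=15, slack=4)
Line 3: ['play', 'good', 'rock'] (min_width=14, slack=5)
Line 4: ['plane', 'cup', 'plate', 'ant'] (min_width=19, slack=0)
Line 5: ['violin', 'paper', 'draw'] (min_width=17, slack=2)
Line 6: ['was', 'diamond', 'be'] (min_width=14, slack=5)
Line 7: ['support', 'purple'] (min_width=14, slack=5)
Line 8: ['cheese', 'from'] (min_width=11, slack=8)
Line 9: ['waterfall', 'of'] (min_width=12, slack=7)
Total lines: 9

Answer: 9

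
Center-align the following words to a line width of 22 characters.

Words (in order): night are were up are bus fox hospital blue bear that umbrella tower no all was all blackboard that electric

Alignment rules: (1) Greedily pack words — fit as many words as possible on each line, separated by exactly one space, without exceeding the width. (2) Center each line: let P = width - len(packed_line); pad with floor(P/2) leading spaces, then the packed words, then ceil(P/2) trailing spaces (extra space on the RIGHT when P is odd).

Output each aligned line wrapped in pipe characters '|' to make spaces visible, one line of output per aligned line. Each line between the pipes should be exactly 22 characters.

Answer: |night are were up are |
|bus fox hospital blue |
|  bear that umbrella  |
| tower no all was all |
|   blackboard that    |
|       electric       |

Derivation:
Line 1: ['night', 'are', 'were', 'up', 'are'] (min_width=21, slack=1)
Line 2: ['bus', 'fox', 'hospital', 'blue'] (min_width=21, slack=1)
Line 3: ['bear', 'that', 'umbrella'] (min_width=18, slack=4)
Line 4: ['tower', 'no', 'all', 'was', 'all'] (min_width=20, slack=2)
Line 5: ['blackboard', 'that'] (min_width=15, slack=7)
Line 6: ['electric'] (min_width=8, slack=14)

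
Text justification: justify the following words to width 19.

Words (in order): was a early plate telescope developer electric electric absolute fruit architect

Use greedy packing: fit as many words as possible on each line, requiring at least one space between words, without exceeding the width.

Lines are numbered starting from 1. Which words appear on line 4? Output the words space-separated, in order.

Answer: absolute fruit

Derivation:
Line 1: ['was', 'a', 'early', 'plate'] (min_width=17, slack=2)
Line 2: ['telescope', 'developer'] (min_width=19, slack=0)
Line 3: ['electric', 'electric'] (min_width=17, slack=2)
Line 4: ['absolute', 'fruit'] (min_width=14, slack=5)
Line 5: ['architect'] (min_width=9, slack=10)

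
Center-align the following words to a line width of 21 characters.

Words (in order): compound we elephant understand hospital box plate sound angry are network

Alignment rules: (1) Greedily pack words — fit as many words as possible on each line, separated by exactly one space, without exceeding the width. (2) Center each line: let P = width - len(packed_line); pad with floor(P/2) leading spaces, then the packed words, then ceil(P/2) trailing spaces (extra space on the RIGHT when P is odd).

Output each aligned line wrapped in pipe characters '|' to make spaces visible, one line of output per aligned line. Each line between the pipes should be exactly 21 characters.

Answer: |compound we elephant |
| understand hospital |
|box plate sound angry|
|     are network     |

Derivation:
Line 1: ['compound', 'we', 'elephant'] (min_width=20, slack=1)
Line 2: ['understand', 'hospital'] (min_width=19, slack=2)
Line 3: ['box', 'plate', 'sound', 'angry'] (min_width=21, slack=0)
Line 4: ['are', 'network'] (min_width=11, slack=10)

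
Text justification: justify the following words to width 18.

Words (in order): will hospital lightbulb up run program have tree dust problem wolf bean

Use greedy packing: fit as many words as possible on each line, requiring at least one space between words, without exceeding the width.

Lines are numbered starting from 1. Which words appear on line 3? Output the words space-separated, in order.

Answer: program have tree

Derivation:
Line 1: ['will', 'hospital'] (min_width=13, slack=5)
Line 2: ['lightbulb', 'up', 'run'] (min_width=16, slack=2)
Line 3: ['program', 'have', 'tree'] (min_width=17, slack=1)
Line 4: ['dust', 'problem', 'wolf'] (min_width=17, slack=1)
Line 5: ['bean'] (min_width=4, slack=14)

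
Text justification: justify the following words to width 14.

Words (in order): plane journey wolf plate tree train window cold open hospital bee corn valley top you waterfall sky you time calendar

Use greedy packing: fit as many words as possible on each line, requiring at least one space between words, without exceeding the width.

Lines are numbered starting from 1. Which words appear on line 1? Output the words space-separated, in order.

Line 1: ['plane', 'journey'] (min_width=13, slack=1)
Line 2: ['wolf', 'plate'] (min_width=10, slack=4)
Line 3: ['tree', 'train'] (min_width=10, slack=4)
Line 4: ['window', 'cold'] (min_width=11, slack=3)
Line 5: ['open', 'hospital'] (min_width=13, slack=1)
Line 6: ['bee', 'corn'] (min_width=8, slack=6)
Line 7: ['valley', 'top', 'you'] (min_width=14, slack=0)
Line 8: ['waterfall', 'sky'] (min_width=13, slack=1)
Line 9: ['you', 'time'] (min_width=8, slack=6)
Line 10: ['calendar'] (min_width=8, slack=6)

Answer: plane journey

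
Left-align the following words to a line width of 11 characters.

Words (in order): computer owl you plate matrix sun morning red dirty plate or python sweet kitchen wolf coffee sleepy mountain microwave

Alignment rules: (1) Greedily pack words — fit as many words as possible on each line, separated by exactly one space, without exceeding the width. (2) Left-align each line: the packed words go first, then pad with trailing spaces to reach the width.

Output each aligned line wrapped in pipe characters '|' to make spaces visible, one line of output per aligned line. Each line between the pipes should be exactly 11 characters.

Answer: |computer   |
|owl you    |
|plate      |
|matrix sun |
|morning red|
|dirty plate|
|or python  |
|sweet      |
|kitchen    |
|wolf coffee|
|sleepy     |
|mountain   |
|microwave  |

Derivation:
Line 1: ['computer'] (min_width=8, slack=3)
Line 2: ['owl', 'you'] (min_width=7, slack=4)
Line 3: ['plate'] (min_width=5, slack=6)
Line 4: ['matrix', 'sun'] (min_width=10, slack=1)
Line 5: ['morning', 'red'] (min_width=11, slack=0)
Line 6: ['dirty', 'plate'] (min_width=11, slack=0)
Line 7: ['or', 'python'] (min_width=9, slack=2)
Line 8: ['sweet'] (min_width=5, slack=6)
Line 9: ['kitchen'] (min_width=7, slack=4)
Line 10: ['wolf', 'coffee'] (min_width=11, slack=0)
Line 11: ['sleepy'] (min_width=6, slack=5)
Line 12: ['mountain'] (min_width=8, slack=3)
Line 13: ['microwave'] (min_width=9, slack=2)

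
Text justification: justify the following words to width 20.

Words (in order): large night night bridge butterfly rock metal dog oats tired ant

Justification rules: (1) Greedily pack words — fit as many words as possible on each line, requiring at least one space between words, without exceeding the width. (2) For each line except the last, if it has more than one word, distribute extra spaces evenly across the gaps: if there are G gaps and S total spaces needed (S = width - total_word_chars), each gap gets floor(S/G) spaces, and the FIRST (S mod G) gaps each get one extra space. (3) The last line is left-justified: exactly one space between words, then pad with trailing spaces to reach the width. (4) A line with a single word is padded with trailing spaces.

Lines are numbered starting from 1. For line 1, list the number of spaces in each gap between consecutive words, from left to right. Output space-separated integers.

Answer: 3 2

Derivation:
Line 1: ['large', 'night', 'night'] (min_width=17, slack=3)
Line 2: ['bridge', 'butterfly'] (min_width=16, slack=4)
Line 3: ['rock', 'metal', 'dog', 'oats'] (min_width=19, slack=1)
Line 4: ['tired', 'ant'] (min_width=9, slack=11)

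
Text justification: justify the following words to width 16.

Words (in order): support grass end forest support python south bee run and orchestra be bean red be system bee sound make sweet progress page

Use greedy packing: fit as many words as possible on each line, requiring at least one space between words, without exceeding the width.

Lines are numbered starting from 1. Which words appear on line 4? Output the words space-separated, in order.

Answer: south bee run

Derivation:
Line 1: ['support', 'grass'] (min_width=13, slack=3)
Line 2: ['end', 'forest'] (min_width=10, slack=6)
Line 3: ['support', 'python'] (min_width=14, slack=2)
Line 4: ['south', 'bee', 'run'] (min_width=13, slack=3)
Line 5: ['and', 'orchestra', 'be'] (min_width=16, slack=0)
Line 6: ['bean', 'red', 'be'] (min_width=11, slack=5)
Line 7: ['system', 'bee', 'sound'] (min_width=16, slack=0)
Line 8: ['make', 'sweet'] (min_width=10, slack=6)
Line 9: ['progress', 'page'] (min_width=13, slack=3)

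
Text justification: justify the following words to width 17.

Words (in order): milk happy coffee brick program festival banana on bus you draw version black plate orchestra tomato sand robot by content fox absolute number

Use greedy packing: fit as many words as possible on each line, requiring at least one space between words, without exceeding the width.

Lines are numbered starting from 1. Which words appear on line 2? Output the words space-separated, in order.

Line 1: ['milk', 'happy', 'coffee'] (min_width=17, slack=0)
Line 2: ['brick', 'program'] (min_width=13, slack=4)
Line 3: ['festival', 'banana'] (min_width=15, slack=2)
Line 4: ['on', 'bus', 'you', 'draw'] (min_width=15, slack=2)
Line 5: ['version', 'black'] (min_width=13, slack=4)
Line 6: ['plate', 'orchestra'] (min_width=15, slack=2)
Line 7: ['tomato', 'sand', 'robot'] (min_width=17, slack=0)
Line 8: ['by', 'content', 'fox'] (min_width=14, slack=3)
Line 9: ['absolute', 'number'] (min_width=15, slack=2)

Answer: brick program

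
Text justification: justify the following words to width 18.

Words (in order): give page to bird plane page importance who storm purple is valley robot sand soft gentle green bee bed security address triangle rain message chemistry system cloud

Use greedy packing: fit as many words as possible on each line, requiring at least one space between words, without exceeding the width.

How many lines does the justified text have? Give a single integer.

Line 1: ['give', 'page', 'to', 'bird'] (min_width=17, slack=1)
Line 2: ['plane', 'page'] (min_width=10, slack=8)
Line 3: ['importance', 'who'] (min_width=14, slack=4)
Line 4: ['storm', 'purple', 'is'] (min_width=15, slack=3)
Line 5: ['valley', 'robot', 'sand'] (min_width=17, slack=1)
Line 6: ['soft', 'gentle', 'green'] (min_width=17, slack=1)
Line 7: ['bee', 'bed', 'security'] (min_width=16, slack=2)
Line 8: ['address', 'triangle'] (min_width=16, slack=2)
Line 9: ['rain', 'message'] (min_width=12, slack=6)
Line 10: ['chemistry', 'system'] (min_width=16, slack=2)
Line 11: ['cloud'] (min_width=5, slack=13)
Total lines: 11

Answer: 11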